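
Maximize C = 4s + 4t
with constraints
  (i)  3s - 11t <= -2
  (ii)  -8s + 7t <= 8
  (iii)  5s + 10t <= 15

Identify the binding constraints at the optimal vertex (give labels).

(i) and (iii)

Feasible corners and C = 4s + 4t:
  (-74/67, -8/67) → C = -328/67
  (29/17, 11/17) → C = 160/17
  (5/23, 32/23) → C = 148/23

The maximum is at (29/17, 11/17). Substituting into each constraint, equality holds for (i) and (iii); the remaining constraints have slack.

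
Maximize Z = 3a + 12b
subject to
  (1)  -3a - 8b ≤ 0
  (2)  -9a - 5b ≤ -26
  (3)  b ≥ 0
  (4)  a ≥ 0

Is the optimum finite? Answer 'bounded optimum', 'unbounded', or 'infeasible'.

unbounded

From the feasible point (26/9, 0), moving in the direction (0, 1) keeps every constraint satisfied while Z increases without bound.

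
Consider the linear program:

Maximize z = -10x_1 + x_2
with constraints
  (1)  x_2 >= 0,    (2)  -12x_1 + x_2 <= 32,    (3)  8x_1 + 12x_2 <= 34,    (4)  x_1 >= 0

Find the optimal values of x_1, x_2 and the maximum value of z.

At the optimal vertex, 8x_1 + 12x_2 = 34 and x_1 = 0.
Solving simultaneously gives x_1 = 0, x_2 = 17/6.

x_1 = 0, x_2 = 17/6, maximum z = 17/6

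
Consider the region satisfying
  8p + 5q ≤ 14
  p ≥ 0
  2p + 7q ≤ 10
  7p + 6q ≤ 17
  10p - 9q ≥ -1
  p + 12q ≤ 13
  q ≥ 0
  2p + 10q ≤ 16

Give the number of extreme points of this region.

5

Of the 28 pairwise boundary intersections, those satisfying every inequality are:
  (103/91, 90/91)
  (7/4, 0)
  (0, 1/9)
  (0, 0)
  (35/43, 131/129)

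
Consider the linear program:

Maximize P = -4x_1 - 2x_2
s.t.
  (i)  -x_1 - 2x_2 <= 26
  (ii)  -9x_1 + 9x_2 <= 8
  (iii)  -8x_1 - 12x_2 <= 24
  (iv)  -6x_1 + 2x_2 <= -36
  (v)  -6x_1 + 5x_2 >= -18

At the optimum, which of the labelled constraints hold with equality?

(iv) and (v)

Vertices and P = -4x_1 - 2x_2:
  (85/9, 31/3) → P = -526/9
  (202/9, 70/3) → P = -1228/9
  (8, 6) → P = -44

The maximum is at (8, 6). Substituting into each constraint, equality holds for (iv) and (v); the remaining constraints have slack.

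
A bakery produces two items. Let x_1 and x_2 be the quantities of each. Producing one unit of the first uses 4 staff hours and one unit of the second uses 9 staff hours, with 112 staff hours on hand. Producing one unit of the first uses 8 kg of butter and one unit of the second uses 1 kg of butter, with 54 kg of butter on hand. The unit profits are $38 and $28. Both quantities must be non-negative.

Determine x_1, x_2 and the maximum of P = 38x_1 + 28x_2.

At the optimal vertex, 4x_1 + 9x_2 = 112 and 8x_1 + x_2 = 54.
Solving simultaneously gives x_1 = 11/2, x_2 = 10.

x_1 = 11/2, x_2 = 10, maximum P = 489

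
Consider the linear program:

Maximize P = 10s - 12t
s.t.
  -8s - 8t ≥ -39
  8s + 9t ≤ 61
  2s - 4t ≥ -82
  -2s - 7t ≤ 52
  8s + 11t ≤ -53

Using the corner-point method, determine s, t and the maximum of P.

Feasible corners and P = 10s - 12t:
  (-391/11, 30/11) → P = -4270/11
  (-557/27, 275/27) → P = -8870/27
  (201/34, -155/17) → P = 2865/17

The binding constraints are -2s - 7t = 52 and 8s + 11t = -53.
Solving simultaneously gives s = 201/34, t = -155/17.

s = 201/34, t = -155/17, maximum P = 2865/17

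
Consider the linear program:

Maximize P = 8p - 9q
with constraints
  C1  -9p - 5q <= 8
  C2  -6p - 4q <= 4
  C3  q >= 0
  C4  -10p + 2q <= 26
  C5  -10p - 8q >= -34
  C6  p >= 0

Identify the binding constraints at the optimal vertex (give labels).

Vertices and P = 8p - 9q:
  (17/5, 0) → P = 136/5
  (0, 0) → P = 0
  (0, 17/4) → P = -153/4

The maximum is at (17/5, 0). Substituting into each constraint, equality holds for C3 and C5; the remaining constraints have slack.

C3 and C5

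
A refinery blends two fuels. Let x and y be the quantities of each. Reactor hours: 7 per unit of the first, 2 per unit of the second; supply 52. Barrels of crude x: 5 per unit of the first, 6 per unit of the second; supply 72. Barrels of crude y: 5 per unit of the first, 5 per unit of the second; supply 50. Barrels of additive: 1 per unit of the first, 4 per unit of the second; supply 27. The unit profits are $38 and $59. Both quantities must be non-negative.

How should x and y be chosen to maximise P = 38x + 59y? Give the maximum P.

x = 13/3, y = 17/3, maximum P = 499

Extreme points and P = 38x + 59y:
  (0, 0) → P = 0
  (0, 27/4) → P = 1593/4
  (52/7, 0) → P = 1976/7
  (32/5, 18/5) → P = 2278/5
  (13/3, 17/3) → P = 499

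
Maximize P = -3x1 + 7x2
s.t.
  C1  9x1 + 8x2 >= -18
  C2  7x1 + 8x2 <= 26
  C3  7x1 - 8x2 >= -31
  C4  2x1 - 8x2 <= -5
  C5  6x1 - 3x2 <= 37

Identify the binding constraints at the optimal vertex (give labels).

Feasible corners and P = -3x1 + 7x2:
  (-49/16, 153/128) → P = 2247/128
  (-23/11, 9/88) → P = 615/88
  (-5/14, 57/16) → P = 2913/112
  (7/3, 29/24) → P = 35/24

The maximum is at (-5/14, 57/16). Substituting into each constraint, equality holds for C2 and C3; the remaining constraints have slack.

C2 and C3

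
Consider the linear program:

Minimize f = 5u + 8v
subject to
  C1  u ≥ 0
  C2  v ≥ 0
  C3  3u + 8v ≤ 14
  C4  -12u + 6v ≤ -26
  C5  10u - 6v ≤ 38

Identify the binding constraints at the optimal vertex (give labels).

C2 and C4

Feasible corners and f = 5u + 8v:
  (13/6, 0) → f = 65/6
  (19/5, 0) → f = 19
  (146/57, 15/19) → f = 1090/57
  (194/49, 13/49) → f = 1074/49

The minimum is at (13/6, 0). Substituting into each constraint, equality holds for C2 and C4; the remaining constraints have slack.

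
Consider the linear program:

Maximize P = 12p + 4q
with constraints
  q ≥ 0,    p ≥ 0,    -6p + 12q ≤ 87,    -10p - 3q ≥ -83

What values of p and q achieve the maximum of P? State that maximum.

Feasible corners and P = 12p + 4q:
  (0, 0) → P = 0
  (83/10, 0) → P = 498/5
  (0, 29/4) → P = 29
  (245/46, 228/23) → P = 2382/23

At the optimal vertex, -6p + 12q = 87 and -10p - 3q = -83.
Solving simultaneously gives p = 245/46, q = 228/23.

p = 245/46, q = 228/23, maximum P = 2382/23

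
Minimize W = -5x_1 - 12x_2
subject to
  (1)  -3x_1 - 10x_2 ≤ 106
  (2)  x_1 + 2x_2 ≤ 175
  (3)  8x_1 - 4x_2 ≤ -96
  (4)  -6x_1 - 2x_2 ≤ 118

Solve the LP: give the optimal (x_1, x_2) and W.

x_1 = -293/5, x_2 = 584/5, minimum W = -5543/5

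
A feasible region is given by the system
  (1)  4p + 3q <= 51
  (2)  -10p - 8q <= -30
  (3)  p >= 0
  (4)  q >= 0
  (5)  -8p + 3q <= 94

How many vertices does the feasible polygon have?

Intersecting each pair of boundary lines and keeping only the points that satisfy every inequality leaves:
  (0, 17)
  (51/4, 0)
  (0, 15/4)
  (3, 0)

4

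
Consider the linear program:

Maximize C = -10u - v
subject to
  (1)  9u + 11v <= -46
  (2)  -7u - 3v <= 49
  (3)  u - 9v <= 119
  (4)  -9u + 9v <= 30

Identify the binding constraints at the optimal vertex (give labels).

Feasible corners and C = -10u - v:
  (895/92, -1117/92) → C = -7833/92
  (-62/15, -4/5) → C = 632/15
  (-14/11, -147/11) → C = 287/11
  (-59/10, -77/30) → C = 1847/30

The maximum is at (-59/10, -77/30). Substituting into each constraint, equality holds for (2) and (4); the remaining constraints have slack.

(2) and (4)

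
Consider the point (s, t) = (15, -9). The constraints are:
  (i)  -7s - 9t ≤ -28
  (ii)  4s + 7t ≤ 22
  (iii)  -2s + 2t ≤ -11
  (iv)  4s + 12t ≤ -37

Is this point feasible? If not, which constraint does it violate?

not feasible — violates (i)

Constraint (i): -7s - 9t = -24, which is not ≤ -28. All other constraints are satisfied.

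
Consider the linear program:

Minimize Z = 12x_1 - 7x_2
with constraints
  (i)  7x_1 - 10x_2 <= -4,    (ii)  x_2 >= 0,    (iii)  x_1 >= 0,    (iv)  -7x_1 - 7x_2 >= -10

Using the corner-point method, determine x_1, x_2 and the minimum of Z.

x_1 = 0, x_2 = 10/7, minimum Z = -10

Feasible corners and Z = 12x_1 - 7x_2:
  (0, 2/5) → Z = -14/5
  (72/119, 14/17) → Z = 178/119
  (0, 10/7) → Z = -10

The optimum lies where x_1 = 0 and -7x_1 - 7x_2 = -10.
Solving simultaneously gives x_1 = 0, x_2 = 10/7.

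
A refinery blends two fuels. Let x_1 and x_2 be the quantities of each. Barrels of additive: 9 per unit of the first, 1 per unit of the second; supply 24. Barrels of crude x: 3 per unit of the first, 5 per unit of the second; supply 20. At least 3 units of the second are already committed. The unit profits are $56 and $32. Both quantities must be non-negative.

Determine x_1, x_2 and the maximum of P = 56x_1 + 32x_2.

x_1 = 5/3, x_2 = 3, maximum P = 568/3

Vertices and P = 56x_1 + 32x_2:
  (0, 4) → P = 128
  (0, 3) → P = 96
  (5/3, 3) → P = 568/3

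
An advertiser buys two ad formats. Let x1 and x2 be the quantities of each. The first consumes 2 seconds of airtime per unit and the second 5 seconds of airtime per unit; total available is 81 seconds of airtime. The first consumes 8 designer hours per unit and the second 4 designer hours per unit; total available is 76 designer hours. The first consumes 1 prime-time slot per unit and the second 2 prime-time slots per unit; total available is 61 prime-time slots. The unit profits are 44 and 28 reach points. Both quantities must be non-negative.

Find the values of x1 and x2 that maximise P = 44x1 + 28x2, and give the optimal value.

x1 = 7/4, x2 = 31/2, maximum P = 511

Feasible corners and P = 44x1 + 28x2:
  (0, 0) → P = 0
  (0, 81/5) → P = 2268/5
  (19/2, 0) → P = 418
  (7/4, 31/2) → P = 511

The binding constraints are 2x1 + 5x2 = 81 and 8x1 + 4x2 = 76.
Solving simultaneously gives x1 = 7/4, x2 = 31/2.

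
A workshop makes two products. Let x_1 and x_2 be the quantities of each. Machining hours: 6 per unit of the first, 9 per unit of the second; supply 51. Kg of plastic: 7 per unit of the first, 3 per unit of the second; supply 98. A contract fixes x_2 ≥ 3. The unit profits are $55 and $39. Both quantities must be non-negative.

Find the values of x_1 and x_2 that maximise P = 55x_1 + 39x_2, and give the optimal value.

x_1 = 4, x_2 = 3, maximum P = 337

Vertices and P = 55x_1 + 39x_2:
  (0, 17/3) → P = 221
  (0, 3) → P = 117
  (4, 3) → P = 337

The optimum lies where 6x_1 + 9x_2 = 51 and x_2 = 3.
Solving simultaneously gives x_1 = 4, x_2 = 3.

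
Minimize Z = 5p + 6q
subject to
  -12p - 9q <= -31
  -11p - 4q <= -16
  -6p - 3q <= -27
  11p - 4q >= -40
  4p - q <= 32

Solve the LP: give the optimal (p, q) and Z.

At the optimal vertex, -6p - 3q = -27 and 4p - q = 32.
Solving simultaneously gives p = 41/6, q = -14/3.

p = 41/6, q = -14/3, minimum Z = 37/6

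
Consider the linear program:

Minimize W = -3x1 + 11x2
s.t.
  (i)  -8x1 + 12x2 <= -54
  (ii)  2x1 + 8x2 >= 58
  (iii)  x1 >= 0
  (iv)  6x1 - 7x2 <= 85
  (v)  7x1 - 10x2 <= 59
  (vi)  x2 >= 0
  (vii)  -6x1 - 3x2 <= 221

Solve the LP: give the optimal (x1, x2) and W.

x1 = 263/19, x2 = 72/19, minimum W = 3/19

Extreme points and W = -3x1 + 11x2:
  (141/11, 89/22) → W = 133/22
  (321/8, 89/4) → W = 995/8
  (263/19, 72/19) → W = 3/19
  (437/11, 241/11) → W = 1340/11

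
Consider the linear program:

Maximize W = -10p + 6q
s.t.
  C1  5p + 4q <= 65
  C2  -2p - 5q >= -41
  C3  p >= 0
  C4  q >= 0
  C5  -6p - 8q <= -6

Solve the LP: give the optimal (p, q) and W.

p = 0, q = 41/5, maximum W = 246/5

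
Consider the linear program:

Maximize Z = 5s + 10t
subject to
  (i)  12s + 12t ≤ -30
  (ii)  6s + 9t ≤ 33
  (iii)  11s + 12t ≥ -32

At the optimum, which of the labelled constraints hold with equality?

(ii) and (iii)

Feasible corners and Z = 5s + 10t:
  (-37/2, 16) → Z = 135/2
  (2, -9/2) → Z = -35
  (-76/3, 185/9) → Z = 710/9

The maximum is at (-76/3, 185/9). Substituting into each constraint, equality holds for (ii) and (iii); the remaining constraints have slack.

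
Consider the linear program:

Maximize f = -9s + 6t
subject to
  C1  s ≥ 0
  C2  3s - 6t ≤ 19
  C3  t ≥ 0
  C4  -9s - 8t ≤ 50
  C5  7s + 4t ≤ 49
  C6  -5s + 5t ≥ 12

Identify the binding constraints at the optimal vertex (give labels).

Extreme points and f = -9s + 6t:
  (0, 49/4) → f = 147/2
  (0, 12/5) → f = 72/5
  (197/55, 329/55) → f = 201/55

The maximum is at (0, 49/4). Substituting into each constraint, equality holds for C1 and C5; the remaining constraints have slack.

C1 and C5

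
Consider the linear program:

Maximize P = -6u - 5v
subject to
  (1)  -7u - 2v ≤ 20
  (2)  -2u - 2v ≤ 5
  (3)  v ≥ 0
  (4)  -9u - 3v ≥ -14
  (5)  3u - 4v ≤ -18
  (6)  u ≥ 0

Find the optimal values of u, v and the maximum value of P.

u = 0, v = 9/2, maximum P = -45/2

Vertices and P = -6u - 5v:
  (2/45, 68/15) → P = -344/15
  (0, 14/3) → P = -70/3
  (0, 9/2) → P = -45/2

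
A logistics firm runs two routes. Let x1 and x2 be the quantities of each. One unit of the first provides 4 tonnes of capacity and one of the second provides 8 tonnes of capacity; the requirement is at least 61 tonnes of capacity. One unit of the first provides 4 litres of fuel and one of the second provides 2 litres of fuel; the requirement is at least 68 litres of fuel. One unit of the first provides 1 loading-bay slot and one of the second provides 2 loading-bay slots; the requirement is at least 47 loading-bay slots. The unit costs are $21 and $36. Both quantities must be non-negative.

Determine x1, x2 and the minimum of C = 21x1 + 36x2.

Extreme points and C = 21x1 + 36x2:
  (0, 34) → C = 1224
  (47, 0) → C = 987
  (7, 20) → C = 867
The feasible region is unbounded (it extends along (0, 1), (1, 0)), but C strictly increases along every unbounded feasible direction, so there is no improving ray and the minimum is attained at a vertex.

x1 = 7, x2 = 20, minimum C = 867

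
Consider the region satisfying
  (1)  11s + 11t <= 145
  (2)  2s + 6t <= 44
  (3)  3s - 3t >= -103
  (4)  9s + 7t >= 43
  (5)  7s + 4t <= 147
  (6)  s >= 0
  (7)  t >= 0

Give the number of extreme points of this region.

5

Pairwise boundary intersections that survive every other constraint:
  (193/22, 97/22)
  (145/11, 0)
  (0, 22/3)
  (0, 43/7)
  (43/9, 0)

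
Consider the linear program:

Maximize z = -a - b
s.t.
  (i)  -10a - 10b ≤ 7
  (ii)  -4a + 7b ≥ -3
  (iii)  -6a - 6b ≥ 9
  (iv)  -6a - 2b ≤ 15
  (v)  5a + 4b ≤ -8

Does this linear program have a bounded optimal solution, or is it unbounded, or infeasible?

Constraints -10a - 10b ≤ 7 and -6a - 6b ≥ 9 have parallel boundaries but demand opposite sides — no point can satisfy both, so the region is empty.

infeasible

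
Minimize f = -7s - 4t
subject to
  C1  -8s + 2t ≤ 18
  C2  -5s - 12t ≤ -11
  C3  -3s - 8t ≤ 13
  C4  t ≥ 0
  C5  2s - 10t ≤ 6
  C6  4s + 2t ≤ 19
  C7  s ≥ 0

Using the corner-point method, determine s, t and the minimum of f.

Corner points and f = -7s - 4t:
  (1/12, 28/3) → f = -455/12
  (0, 9) → f = -36
  (11/5, 0) → f = -77/5
  (0, 11/12) → f = -11/3
  (3, 0) → f = -21
  (101/22, 7/22) → f = -735/22

The binding constraints are -8s + 2t = 18 and 4s + 2t = 19.
Solving simultaneously gives s = 1/12, t = 28/3.

s = 1/12, t = 28/3, minimum f = -455/12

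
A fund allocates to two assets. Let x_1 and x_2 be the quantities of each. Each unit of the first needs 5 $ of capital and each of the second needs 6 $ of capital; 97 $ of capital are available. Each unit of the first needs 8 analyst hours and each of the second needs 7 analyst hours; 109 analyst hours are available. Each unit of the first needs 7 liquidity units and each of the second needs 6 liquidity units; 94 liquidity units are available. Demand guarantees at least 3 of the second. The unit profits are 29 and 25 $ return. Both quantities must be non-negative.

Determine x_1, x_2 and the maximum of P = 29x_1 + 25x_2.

x_1 = 4, x_2 = 11, maximum P = 391

Corner points and P = 29x_1 + 25x_2:
  (0, 109/7) → P = 2725/7
  (0, 3) → P = 75
  (4, 11) → P = 391
  (76/7, 3) → P = 2729/7

At the optimal vertex, 8x_1 + 7x_2 = 109 and 7x_1 + 6x_2 = 94.
Solving simultaneously gives x_1 = 4, x_2 = 11.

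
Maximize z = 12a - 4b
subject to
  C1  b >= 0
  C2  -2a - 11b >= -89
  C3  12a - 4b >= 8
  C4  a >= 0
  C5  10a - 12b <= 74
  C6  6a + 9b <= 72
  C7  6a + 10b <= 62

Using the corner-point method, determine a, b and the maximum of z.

Extreme points and z = 12a - 4b:
  (2/3, 0) → z = 8
  (37/5, 0) → z = 444/5
  (41/18, 29/6) → z = 8
  (371/43, 44/43) → z = 4276/43

The optimum lies where 10a - 12b = 74 and 6a + 10b = 62.
Solving simultaneously gives a = 371/43, b = 44/43.

a = 371/43, b = 44/43, maximum z = 4276/43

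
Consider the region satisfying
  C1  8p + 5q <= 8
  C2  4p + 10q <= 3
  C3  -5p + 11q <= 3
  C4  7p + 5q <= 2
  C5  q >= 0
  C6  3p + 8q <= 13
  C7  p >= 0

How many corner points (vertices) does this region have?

5

Pairwise boundary intersections that survive every other constraint:
  (3/94, 27/94)
  (1/10, 13/50)
  (0, 3/11)
  (2/7, 0)
  (0, 0)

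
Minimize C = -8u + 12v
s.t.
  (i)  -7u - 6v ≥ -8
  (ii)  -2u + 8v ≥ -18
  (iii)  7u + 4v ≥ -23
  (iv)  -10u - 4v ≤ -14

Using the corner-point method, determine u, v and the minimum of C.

u = 43/17, v = -55/34, minimum C = -674/17

Vertices and C = -8u + 12v:
  (43/17, -55/34) → C = -674/17
  (13/8, -9/16) → C = -79/4
  (23/11, -19/11) → C = -412/11

The optimum lies where -7u - 6v = -8 and -2u + 8v = -18.
Solving simultaneously gives u = 43/17, v = -55/34.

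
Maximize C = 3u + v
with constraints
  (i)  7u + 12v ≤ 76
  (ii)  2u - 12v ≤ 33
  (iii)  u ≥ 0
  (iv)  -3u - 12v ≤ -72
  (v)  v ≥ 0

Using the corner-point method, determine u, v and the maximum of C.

u = 1, v = 23/4, maximum C = 35/4

Corner points and C = 3u + v:
  (0, 19/3) → C = 19/3
  (1, 23/4) → C = 35/4
  (0, 6) → C = 6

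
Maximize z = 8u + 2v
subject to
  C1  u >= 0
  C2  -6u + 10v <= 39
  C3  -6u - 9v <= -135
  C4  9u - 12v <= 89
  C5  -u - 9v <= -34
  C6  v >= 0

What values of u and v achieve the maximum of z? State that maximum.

u = 679/9, v = 295/6, maximum z = 6317/9

Vertices and z = 8u + 2v:
  (333/38, 174/19) → z = 1680/19
  (679/9, 295/6) → z = 6317/9
  (269/17, 227/51) → z = 6910/51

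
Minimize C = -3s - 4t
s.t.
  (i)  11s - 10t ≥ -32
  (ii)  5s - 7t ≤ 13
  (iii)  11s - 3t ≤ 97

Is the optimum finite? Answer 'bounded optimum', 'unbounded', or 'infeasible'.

Vertices and C = -3s - 4t:
  (-118/9, -101/9) → C = 758/9
  (1066/77, 129/7) → C = -8874/77
  (320/31, 171/31) → C = -1644/31
The feasible region has finitely many vertices and no improving ray; the minimum is -8874/77 at (1066/77, 129/7).

bounded optimum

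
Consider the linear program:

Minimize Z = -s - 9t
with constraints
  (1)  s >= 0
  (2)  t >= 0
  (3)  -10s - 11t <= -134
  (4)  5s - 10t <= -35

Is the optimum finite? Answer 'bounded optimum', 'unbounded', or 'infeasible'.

From the feasible point (0, 134/11), moving in the direction (0, 1) keeps every constraint satisfied while Z decreases without bound.

unbounded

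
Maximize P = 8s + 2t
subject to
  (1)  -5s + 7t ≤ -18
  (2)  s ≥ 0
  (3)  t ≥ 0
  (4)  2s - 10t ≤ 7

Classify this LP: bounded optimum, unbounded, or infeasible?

unbounded

From the feasible point (131/36, 1/36), moving in the direction (10, 2) keeps every constraint satisfied while P increases without bound.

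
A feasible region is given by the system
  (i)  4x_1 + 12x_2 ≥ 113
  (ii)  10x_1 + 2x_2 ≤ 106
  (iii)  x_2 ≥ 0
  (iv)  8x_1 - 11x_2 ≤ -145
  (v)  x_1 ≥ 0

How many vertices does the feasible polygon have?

Intersecting each pair of boundary lines and keeping only the points that satisfy every inequality leaves:
  (146/21, 383/21)
  (0, 53)
  (0, 145/11)

3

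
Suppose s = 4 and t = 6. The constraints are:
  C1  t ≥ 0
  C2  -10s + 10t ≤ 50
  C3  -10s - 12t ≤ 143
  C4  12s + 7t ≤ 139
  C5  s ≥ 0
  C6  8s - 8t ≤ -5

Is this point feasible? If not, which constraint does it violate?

feasible

C1: 6 ≥ 0 ✓
C2: 20 ≤ 50 ✓
C3: -112 ≤ 143 ✓
C4: 90 ≤ 139 ✓
C5: 4 ≥ 0 ✓
C6: -16 ≤ -5 ✓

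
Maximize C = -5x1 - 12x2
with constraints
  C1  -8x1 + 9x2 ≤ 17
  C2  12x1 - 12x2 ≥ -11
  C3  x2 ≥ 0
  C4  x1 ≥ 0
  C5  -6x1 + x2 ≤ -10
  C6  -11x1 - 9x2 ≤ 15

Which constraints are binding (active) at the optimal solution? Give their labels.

C3 and C5

Vertices and C = -5x1 - 12x2:
  (35/4, 29/3) → C = -639/4
  (131/60, 31/10) → C = -2887/60
  (5/3, 0) → C = -25/3
The feasible region is unbounded (it extends along (9, 8), (1, 0)), but C strictly decreases along every unbounded feasible direction, so there is no improving ray and the maximum is attained at a vertex.

The maximum is at (5/3, 0). Substituting into each constraint, equality holds for C3 and C5; the remaining constraints have slack.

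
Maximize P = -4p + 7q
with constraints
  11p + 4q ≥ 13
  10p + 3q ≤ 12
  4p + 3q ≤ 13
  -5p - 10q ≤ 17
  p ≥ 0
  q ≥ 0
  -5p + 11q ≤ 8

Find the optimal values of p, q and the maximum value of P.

p = 37/47, q = 51/47, maximum P = 209/47

The optimum lies where 11p + 4q = 13 and -5p + 11q = 8.
Solving simultaneously gives p = 37/47, q = 51/47.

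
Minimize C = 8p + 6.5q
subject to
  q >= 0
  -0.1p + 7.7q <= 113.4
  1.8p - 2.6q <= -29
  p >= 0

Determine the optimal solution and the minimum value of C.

Corner points and C = 8p + 6.5q:
  (3577/680, 10061/680) → C = 37605/272
  (0, 162/11) → C = 1053/11
  (0, 145/13) → C = 145/2

The optimum lies where 1.8p - 2.6q = -29 and p = 0.
Solving simultaneously gives p = 0, q = 145/13.

p = 0, q = 145/13, minimum C = 145/2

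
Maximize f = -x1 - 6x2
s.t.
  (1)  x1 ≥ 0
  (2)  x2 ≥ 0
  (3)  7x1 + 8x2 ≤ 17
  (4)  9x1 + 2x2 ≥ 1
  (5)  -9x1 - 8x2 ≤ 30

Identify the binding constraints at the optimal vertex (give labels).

Vertices and f = -x1 - 6x2:
  (0, 17/8) → f = -51/4
  (0, 1/2) → f = -3
  (17/7, 0) → f = -17/7
  (1/9, 0) → f = -1/9

The maximum is at (1/9, 0). Substituting into each constraint, equality holds for (2) and (4); the remaining constraints have slack.

(2) and (4)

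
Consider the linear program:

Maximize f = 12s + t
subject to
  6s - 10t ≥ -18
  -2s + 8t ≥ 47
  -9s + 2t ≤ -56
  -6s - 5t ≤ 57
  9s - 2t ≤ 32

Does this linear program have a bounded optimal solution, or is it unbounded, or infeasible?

Constraints -9s + 2t ≤ -56 and 9s - 2t ≤ 32 have parallel boundaries but demand opposite sides — no point can satisfy both, so the region is empty.

infeasible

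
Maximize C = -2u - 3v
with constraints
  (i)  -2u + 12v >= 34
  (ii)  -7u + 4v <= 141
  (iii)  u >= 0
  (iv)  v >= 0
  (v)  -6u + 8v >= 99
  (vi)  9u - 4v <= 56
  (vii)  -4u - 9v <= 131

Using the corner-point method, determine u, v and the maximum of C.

u = 0, v = 99/8, maximum C = -297/8

Vertices and C = -2u - 3v:
  (0, 141/4) → C = -423/4
  (197/2, 1661/8) → C = -6559/8
  (0, 99/8) → C = -297/8
  (211/12, 409/16) → C = -5369/48

At the optimal vertex, u = 0 and -6u + 8v = 99.
Solving simultaneously gives u = 0, v = 99/8.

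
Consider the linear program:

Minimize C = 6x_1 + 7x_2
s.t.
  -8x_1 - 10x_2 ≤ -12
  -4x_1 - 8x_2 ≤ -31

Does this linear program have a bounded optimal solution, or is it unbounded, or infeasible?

From the feasible point (-107/12, 25/3), moving in the direction (-10, 8) keeps every constraint satisfied while C decreases without bound.

unbounded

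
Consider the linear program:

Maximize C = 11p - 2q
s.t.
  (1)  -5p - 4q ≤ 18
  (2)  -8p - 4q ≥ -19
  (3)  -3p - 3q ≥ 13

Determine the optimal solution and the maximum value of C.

The binding constraints are -5p - 4q = 18 and -8p - 4q = -19.
Solving simultaneously gives p = 37/3, q = -239/12.

p = 37/3, q = -239/12, maximum C = 351/2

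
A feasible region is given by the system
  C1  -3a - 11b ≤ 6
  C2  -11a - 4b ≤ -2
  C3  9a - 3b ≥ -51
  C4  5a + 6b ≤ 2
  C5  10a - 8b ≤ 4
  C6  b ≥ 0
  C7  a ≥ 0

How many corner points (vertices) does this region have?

3

Pairwise boundary intersections that survive every other constraint:
  (2/23, 6/23)
  (2/11, 0)
  (2/5, 0)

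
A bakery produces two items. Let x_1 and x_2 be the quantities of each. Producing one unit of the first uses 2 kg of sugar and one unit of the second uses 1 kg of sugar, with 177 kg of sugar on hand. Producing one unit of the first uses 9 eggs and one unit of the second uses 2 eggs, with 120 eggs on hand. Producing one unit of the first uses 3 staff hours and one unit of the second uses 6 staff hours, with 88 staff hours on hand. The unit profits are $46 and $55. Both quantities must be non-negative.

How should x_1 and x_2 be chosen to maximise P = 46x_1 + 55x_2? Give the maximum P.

x_1 = 34/3, x_2 = 9, maximum P = 3049/3

Corner points and P = 46x_1 + 55x_2:
  (0, 0) → P = 0
  (0, 44/3) → P = 2420/3
  (40/3, 0) → P = 1840/3
  (34/3, 9) → P = 3049/3

At the optimal vertex, 9x_1 + 2x_2 = 120 and 3x_1 + 6x_2 = 88.
Solving simultaneously gives x_1 = 34/3, x_2 = 9.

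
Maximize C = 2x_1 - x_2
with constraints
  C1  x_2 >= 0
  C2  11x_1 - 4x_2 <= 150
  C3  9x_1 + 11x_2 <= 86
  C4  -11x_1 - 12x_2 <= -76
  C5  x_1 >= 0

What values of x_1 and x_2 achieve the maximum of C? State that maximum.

Extreme points and C = 2x_1 - x_2:
  (86/9, 0) → C = 172/9
  (76/11, 0) → C = 152/11
  (0, 86/11) → C = -86/11
  (0, 19/3) → C = -19/3

At the optimal vertex, x_2 = 0 and 9x_1 + 11x_2 = 86.
Solving simultaneously gives x_1 = 86/9, x_2 = 0.

x_1 = 86/9, x_2 = 0, maximum C = 172/9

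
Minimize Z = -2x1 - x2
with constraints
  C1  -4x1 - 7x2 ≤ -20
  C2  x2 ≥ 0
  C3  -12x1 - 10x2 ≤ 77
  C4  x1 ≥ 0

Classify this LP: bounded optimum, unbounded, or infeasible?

From the feasible point (5, 0), moving in the direction (0, 1) keeps every constraint satisfied while Z decreases without bound.

unbounded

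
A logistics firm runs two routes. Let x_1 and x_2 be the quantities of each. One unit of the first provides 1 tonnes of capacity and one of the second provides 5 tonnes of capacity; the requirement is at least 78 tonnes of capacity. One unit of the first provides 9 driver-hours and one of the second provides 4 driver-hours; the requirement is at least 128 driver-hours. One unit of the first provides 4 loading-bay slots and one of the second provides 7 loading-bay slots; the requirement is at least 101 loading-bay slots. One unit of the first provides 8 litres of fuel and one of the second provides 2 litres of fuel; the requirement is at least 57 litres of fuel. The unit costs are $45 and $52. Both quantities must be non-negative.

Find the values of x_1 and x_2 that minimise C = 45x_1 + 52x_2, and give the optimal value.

The feasible region is unbounded (it extends along (0, 1), (1, 0)), but C strictly increases along every unbounded feasible direction, so there is no improving ray and the minimum is attained at a vertex.

x_1 = 8, x_2 = 14, minimum C = 1088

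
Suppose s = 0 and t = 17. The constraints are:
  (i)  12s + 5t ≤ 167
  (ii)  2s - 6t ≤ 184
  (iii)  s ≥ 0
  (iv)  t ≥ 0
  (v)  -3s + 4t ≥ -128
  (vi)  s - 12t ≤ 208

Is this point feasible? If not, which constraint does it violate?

(i): 85 ≤ 167 ✓
(ii): -102 ≤ 184 ✓
(iii): 0 ≥ 0 ✓
(iv): 17 ≥ 0 ✓
(v): 68 ≥ -128 ✓
(vi): -204 ≤ 208 ✓

feasible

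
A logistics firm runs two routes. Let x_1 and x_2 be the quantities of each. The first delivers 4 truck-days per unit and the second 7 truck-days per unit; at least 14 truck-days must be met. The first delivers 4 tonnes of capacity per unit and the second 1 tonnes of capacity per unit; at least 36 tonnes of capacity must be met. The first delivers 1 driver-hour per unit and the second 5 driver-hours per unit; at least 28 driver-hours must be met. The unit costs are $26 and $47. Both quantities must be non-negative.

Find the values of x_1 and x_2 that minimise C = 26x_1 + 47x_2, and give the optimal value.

x_1 = 8, x_2 = 4, minimum C = 396

Corner points and C = 26x_1 + 47x_2:
  (0, 36) → C = 1692
  (28, 0) → C = 728
  (8, 4) → C = 396
The feasible region is unbounded (it extends along (0, 1), (1, 0)), but C strictly increases along every unbounded feasible direction, so there is no improving ray and the minimum is attained at a vertex.

The binding constraints are 4x_1 + x_2 = 36 and x_1 + 5x_2 = 28.
Solving simultaneously gives x_1 = 8, x_2 = 4.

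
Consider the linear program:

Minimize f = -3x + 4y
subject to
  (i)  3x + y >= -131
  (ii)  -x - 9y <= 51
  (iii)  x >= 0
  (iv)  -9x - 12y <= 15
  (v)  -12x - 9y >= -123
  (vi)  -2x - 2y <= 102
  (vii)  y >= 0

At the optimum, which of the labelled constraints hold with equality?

(v) and (vii)

Feasible corners and f = -3x + 4y:
  (0, 41/3) → f = 164/3
  (0, 0) → f = 0
  (41/4, 0) → f = -123/4

The minimum is at (41/4, 0). Substituting into each constraint, equality holds for (v) and (vii); the remaining constraints have slack.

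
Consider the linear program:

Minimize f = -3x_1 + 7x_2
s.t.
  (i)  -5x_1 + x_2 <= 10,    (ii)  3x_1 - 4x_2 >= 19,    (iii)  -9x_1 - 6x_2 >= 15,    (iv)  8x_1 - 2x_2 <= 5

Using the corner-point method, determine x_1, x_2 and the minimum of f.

x_1 = -25/2, x_2 = -105/2, minimum f = -330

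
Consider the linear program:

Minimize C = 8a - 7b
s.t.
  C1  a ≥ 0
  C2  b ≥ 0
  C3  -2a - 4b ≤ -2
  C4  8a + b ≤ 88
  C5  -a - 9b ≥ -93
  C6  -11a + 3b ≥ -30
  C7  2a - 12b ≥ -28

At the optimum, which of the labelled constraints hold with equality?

C1 and C7

Feasible corners and C = 8a - 7b:
  (0, 1/2) → C = -7/2
  (0, 7/3) → C = -49/3
  (1, 0) → C = 8
  (30/11, 0) → C = 240/11
  (74/21, 184/63) → C = 488/63

The minimum is at (0, 7/3). Substituting into each constraint, equality holds for C1 and C7; the remaining constraints have slack.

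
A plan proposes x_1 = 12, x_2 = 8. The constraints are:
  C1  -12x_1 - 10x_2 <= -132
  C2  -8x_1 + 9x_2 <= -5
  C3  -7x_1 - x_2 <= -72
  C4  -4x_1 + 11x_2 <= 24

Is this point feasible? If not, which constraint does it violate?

not feasible — violates C4

Constraint C4: -4x_1 + 11x_2 = 40, which is not ≤ 24. All other constraints are satisfied.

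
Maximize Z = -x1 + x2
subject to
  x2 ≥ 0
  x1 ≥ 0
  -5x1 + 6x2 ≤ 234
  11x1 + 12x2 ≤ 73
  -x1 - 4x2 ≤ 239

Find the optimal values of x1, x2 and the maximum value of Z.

x1 = 0, x2 = 73/12, maximum Z = 73/12

Feasible corners and Z = -x1 + x2:
  (0, 0) → Z = 0
  (73/11, 0) → Z = -73/11
  (0, 73/12) → Z = 73/12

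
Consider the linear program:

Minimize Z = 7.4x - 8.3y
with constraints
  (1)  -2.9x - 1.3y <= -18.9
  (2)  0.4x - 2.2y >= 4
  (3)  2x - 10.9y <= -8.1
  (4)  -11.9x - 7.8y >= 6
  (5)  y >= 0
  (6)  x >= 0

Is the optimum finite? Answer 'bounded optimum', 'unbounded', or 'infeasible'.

The boundaries y = 0 and x = 0 meet at (0, 0), but that point violates -2.9x - 1.3y ≤ -18.9. Every candidate vertex is excluded by some other constraint, so the feasible region is empty.

infeasible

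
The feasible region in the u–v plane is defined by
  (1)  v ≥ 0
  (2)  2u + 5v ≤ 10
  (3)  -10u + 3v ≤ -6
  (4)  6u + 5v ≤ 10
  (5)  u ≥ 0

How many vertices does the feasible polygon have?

3

Pairwise boundary intersections that survive every other constraint:
  (3/5, 0)
  (5/3, 0)
  (15/17, 16/17)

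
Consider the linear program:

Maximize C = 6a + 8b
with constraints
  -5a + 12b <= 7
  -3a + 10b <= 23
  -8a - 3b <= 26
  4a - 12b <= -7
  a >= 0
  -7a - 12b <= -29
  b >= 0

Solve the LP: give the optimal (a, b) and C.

a = 103/2, b = 71/4, maximum C = 451

Extreme points and C = 6a + 8b:
  (103/7, 47/7) → C = 142
  (11/6, 97/72) → C = 196/9
  (103/2, 71/4) → C = 451
  (2, 5/4) → C = 22

The binding constraints are -3a + 10b = 23 and 4a - 12b = -7.
Solving simultaneously gives a = 103/2, b = 71/4.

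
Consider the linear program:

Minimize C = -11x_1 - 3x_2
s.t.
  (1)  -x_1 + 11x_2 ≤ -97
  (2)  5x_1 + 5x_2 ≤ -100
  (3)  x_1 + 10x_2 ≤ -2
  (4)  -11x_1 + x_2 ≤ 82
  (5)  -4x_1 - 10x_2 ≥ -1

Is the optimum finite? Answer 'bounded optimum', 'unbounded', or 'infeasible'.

From the feasible point (-17/2, -23/2), moving in the direction (5, -5) keeps every constraint satisfied while C decreases without bound.

unbounded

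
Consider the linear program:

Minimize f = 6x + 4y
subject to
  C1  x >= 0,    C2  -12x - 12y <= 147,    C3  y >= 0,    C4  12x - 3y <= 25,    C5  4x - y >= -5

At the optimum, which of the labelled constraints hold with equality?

C1 and C3

Vertices and f = 6x + 4y:
  (0, 0) → f = 0
  (0, 5) → f = 20
  (25/12, 0) → f = 25/2
The feasible region is unbounded (it extends along (1, 4)), but f strictly increases along every unbounded feasible direction, so there is no improving ray and the minimum is attained at a vertex.

The minimum is at (0, 0). Substituting into each constraint, equality holds for C1 and C3; the remaining constraints have slack.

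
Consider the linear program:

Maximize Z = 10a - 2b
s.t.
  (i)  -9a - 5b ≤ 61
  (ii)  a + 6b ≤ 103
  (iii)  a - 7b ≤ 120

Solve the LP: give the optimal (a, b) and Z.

a = 1441/13, b = -17/13, maximum Z = 14444/13

Feasible corners and Z = 10a - 2b:
  (-881/49, 988/49) → Z = -10786/49
  (173/68, -1141/68) → Z = 59
  (1441/13, -17/13) → Z = 14444/13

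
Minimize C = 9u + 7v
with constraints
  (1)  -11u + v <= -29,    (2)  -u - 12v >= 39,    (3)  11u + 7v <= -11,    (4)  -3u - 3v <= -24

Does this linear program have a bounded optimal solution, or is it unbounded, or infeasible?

infeasible

The boundaries -11u + v = -29 and 11u + 7v = -11 meet at (24/11, -5), but that point violates -3u - 3v ≤ -24. Every candidate vertex is excluded by some other constraint, so the feasible region is empty.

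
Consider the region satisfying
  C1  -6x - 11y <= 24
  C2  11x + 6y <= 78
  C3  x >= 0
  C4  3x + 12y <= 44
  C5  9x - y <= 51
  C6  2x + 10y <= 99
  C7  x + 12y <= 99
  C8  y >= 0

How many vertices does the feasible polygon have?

5

The feasible vertices (each the meet of two boundaries and inside every other half-plane) are:
  (112/19, 125/57)
  (384/65, 141/65)
  (0, 11/3)
  (0, 0)
  (17/3, 0)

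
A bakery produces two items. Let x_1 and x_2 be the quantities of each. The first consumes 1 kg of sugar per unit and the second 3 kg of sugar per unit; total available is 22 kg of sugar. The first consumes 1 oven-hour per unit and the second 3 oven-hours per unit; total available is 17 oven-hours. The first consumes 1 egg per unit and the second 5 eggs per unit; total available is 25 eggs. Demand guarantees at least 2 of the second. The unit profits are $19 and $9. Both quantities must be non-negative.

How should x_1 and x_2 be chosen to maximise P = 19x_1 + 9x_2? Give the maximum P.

x_1 = 11, x_2 = 2, maximum P = 227

Vertices and P = 19x_1 + 9x_2:
  (0, 5) → P = 45
  (0, 2) → P = 18
  (5, 4) → P = 131
  (11, 2) → P = 227

At the optimal vertex, x_1 + 3x_2 = 17 and x_2 = 2.
Solving simultaneously gives x_1 = 11, x_2 = 2.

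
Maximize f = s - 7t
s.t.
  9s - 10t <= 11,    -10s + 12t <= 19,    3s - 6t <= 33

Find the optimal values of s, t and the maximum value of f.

s = -85/4, t = -129/8, maximum f = 733/8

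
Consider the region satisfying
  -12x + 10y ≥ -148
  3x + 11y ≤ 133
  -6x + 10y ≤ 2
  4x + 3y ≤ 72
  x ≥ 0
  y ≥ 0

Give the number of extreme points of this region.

Of the 15 pairwise boundary intersections, those satisfying every inequality are:
  (291/19, 68/19)
  (37/3, 0)
  (357/29, 220/29)
  (0, 1/5)
  (0, 0)

5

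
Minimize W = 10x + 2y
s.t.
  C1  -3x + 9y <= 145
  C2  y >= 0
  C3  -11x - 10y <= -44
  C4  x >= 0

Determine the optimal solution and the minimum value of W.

x = 0, y = 22/5, minimum W = 44/5

Feasible corners and W = 10x + 2y:
  (0, 145/9) → W = 290/9
  (4, 0) → W = 40
  (0, 22/5) → W = 44/5
The feasible region is unbounded (it extends along (3, 1), (1, 0)), but W strictly increases along every unbounded feasible direction, so there is no improving ray and the minimum is attained at a vertex.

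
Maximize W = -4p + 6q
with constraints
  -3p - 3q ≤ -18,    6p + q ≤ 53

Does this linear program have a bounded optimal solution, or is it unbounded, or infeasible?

From the feasible point (47/5, -17/5), moving in the direction (-3, 3) keeps every constraint satisfied while W increases without bound.

unbounded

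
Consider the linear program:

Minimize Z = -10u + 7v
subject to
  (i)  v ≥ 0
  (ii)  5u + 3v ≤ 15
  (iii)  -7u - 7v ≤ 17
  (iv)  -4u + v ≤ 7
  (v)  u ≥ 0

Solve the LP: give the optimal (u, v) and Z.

Extreme points and Z = -10u + 7v:
  (3, 0) → Z = -30
  (0, 0) → Z = 0
  (0, 5) → Z = 35

u = 3, v = 0, minimum Z = -30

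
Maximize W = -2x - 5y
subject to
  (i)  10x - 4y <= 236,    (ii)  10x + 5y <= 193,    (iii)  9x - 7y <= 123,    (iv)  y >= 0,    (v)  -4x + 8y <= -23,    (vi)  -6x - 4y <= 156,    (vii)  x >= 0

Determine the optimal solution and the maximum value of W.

The binding constraints are y = 0 and -4x + 8y = -23.
Solving simultaneously gives x = 23/4, y = 0.

x = 23/4, y = 0, maximum W = -23/2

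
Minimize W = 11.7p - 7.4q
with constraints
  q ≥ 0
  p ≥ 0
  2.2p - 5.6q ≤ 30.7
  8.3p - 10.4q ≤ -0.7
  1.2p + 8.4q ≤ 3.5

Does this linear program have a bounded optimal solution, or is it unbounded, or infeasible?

Vertices and W = 11.7p - 7.4q:
  (0, 7/104) → W = -259/520
  (0, 5/12) → W = -37/12
  (763/2055, 2989/8220) → W = 67949/41100
The feasible region has finitely many vertices and no improving ray; the minimum is -37/12 at (0, 5/12).

bounded optimum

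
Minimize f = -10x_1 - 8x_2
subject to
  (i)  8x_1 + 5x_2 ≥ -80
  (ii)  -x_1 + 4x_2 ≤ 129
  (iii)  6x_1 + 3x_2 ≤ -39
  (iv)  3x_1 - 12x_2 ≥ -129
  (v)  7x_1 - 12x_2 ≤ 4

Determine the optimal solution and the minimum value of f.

Extreme points and f = -10x_1 - 8x_2:
  (-535/37, 264/37) → f = 3238/37
  (-940/131, -592/131) → f = 14136/131
  (-95/9, 73/9) → f = 122/3
  (-152/31, -99/31) → f = 2312/31

The binding constraints are 6x_1 + 3x_2 = -39 and 3x_1 - 12x_2 = -129.
Solving simultaneously gives x_1 = -95/9, x_2 = 73/9.

x_1 = -95/9, x_2 = 73/9, minimum f = 122/3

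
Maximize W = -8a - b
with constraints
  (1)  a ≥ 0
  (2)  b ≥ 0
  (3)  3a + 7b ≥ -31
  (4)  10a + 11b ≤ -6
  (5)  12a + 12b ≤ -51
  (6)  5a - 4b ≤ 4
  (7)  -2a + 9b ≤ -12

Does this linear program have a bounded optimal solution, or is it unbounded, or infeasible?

infeasible

The boundaries 5a - 4b = 4 and -2a + 9b = -12 meet at (-12/37, -52/37), but that point violates a ≥ 0. Every candidate vertex is excluded by some other constraint, so the feasible region is empty.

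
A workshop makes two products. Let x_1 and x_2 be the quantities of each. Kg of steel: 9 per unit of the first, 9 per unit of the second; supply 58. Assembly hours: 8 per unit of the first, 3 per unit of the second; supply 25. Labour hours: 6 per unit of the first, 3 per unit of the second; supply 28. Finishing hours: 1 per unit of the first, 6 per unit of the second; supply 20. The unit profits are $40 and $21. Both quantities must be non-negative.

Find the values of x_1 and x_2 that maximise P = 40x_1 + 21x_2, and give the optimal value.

x_1 = 2, x_2 = 3, maximum P = 143

Vertices and P = 40x_1 + 21x_2:
  (0, 0) → P = 0
  (0, 10/3) → P = 70
  (25/8, 0) → P = 125
  (2, 3) → P = 143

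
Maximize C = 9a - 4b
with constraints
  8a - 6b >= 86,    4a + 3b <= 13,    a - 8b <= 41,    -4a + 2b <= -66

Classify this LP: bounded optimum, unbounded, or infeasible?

The boundaries 8a - 6b = 86 and -4a + 2b = -66 meet at (28, 23), but that point violates 4a + 3b ≤ 13. Every candidate vertex is excluded by some other constraint, so the feasible region is empty.

infeasible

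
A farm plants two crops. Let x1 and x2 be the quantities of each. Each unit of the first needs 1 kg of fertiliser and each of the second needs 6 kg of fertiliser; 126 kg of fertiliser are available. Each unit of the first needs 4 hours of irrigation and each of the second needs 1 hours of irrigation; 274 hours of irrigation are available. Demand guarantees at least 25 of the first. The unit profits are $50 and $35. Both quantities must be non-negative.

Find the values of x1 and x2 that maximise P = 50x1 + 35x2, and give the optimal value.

x1 = 66, x2 = 10, maximum P = 3650

Extreme points and P = 50x1 + 35x2:
  (137/2, 0) → P = 3425
  (25, 0) → P = 1250
  (66, 10) → P = 3650
  (25, 101/6) → P = 11035/6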